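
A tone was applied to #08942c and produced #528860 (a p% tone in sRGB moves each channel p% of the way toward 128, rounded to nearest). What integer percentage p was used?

62%

#08942c is rgb(8, 148, 44); #528860 is rgb(82, 136, 96).
On the R channel (widest range): 82 ≈ 8 + (p/100)(128 − 8), so p ≈ 100×(82 − 8)/(128 − 8) = 7400/120 = 61.67.
p = 62 reproduces all three channels after rounding.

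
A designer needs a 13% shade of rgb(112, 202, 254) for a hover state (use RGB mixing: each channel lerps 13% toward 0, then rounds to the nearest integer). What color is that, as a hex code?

#61b0dd

Per channel, c → c + 0.13(0 − c):
  R: 112 + 0.13×(0−112) = 112 − 14.56 = 97.44 → 97
  G: 202 + 0.13×(0−202) = 202 − 26.26 = 175.74 → 176
  B: 254 + 0.13×(0−254) = 254 − 33.02 = 220.98 → 221
rgb(97, 176, 221) = #61b0dd.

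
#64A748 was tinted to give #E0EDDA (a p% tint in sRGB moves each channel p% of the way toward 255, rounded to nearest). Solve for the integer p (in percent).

#64A748 is rgb(100, 167, 72); #E0EDDA is rgb(224, 237, 218).
On the B channel (widest range): 218 ≈ 72 + (p/100)(255 − 72), so p ≈ 100×(218 − 72)/(255 − 72) = 14600/183 = 79.78.
p = 80 reproduces all three channels after rounding.

80%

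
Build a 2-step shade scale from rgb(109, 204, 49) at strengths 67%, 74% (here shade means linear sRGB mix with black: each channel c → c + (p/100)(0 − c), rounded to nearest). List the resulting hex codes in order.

#244310, #1C350D

67%: (109 − 73.03 = 35.97→36, 204 − 136.68 = 67.32→67, 49 − 32.83 = 16.17→16) → #244310
74%: (109 − 80.66 = 28.34→28, 204 − 150.96 = 53.04→53, 49 − 36.26 = 12.74→13) → #1C350D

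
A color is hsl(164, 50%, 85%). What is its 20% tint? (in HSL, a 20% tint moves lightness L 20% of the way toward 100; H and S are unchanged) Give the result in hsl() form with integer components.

L moves 20% from 85 toward 100: 85 + 3 = 88 → 88.
H and S are unchanged.

hsl(164, 50%, 88%)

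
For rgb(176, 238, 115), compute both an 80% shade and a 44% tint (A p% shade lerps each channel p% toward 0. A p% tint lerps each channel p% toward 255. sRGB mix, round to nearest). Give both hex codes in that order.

80% shade:
  R: 176 + 0.8×(0−176) = 176 − 140.8 = 35.2 → 35
  G: 238 − 190.4 = 47.6 → 48
  B: 115 + 0.8×(0−115) = 115 − 92 = 23 → 23
  → #233017
44% tint:
  R: 176 + 0.44×(255−176) = 176 + 34.76 = 210.76 → 211
  G: 238 + 0.44×(255−238) = 238 + 7.48 = 245.48 → 245
  B: 115 + 61.6 = 176.6 → 177
  → #D3F5B1

#233017, #D3F5B1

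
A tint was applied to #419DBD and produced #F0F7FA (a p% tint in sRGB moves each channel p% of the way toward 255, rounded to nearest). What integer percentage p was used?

#419DBD is rgb(65, 157, 189); #F0F7FA is rgb(240, 247, 250).
On the R channel (widest range): 240 ≈ 65 + (p/100)(255 − 65), so p ≈ 100×(240 − 65)/(255 − 65) = 17500/190 = 92.11.
p = 92 reproduces all three channels after rounding.

92%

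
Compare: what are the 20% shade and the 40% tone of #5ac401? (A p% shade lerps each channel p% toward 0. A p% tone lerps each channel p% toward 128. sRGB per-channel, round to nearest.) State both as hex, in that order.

#5ac401 is rgb(90, 196, 1).
20% shade:
  R: 90 + 0.2×(0−90) = 90 − 18 = 72 → 72
  G: 196 − 39.2 = 156.8 → 157
  B: 1 + 0.2×(0−1) = 1 − 0.2 = 0.8 → 1
  → #489d01
40% tone:
  R: 90 + 15.2 = 105.2 → 105
  G: 196 + 0.4×(128−196) = 196 − 27.2 = 168.8 → 169
  B: 1 + 50.8 = 51.8 → 52
  → #69a934

#489d01, #69a934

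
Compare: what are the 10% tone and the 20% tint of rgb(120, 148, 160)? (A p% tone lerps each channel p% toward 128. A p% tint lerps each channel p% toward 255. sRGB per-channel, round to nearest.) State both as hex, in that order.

10% tone:
  R: 120 + 0.8 = 120.8 → 121
  G: 148 + 0.1×(128−148) = 148 − 2 = 146 → 146
  B: 160 + 0.1×(128−160) = 160 − 3.2 = 156.8 → 157
  → #79929D
20% tint:
  R: 120 + 0.2×(255−120) = 120 + 27 = 147 → 147
  G: 148 + 0.2×(255−148) = 148 + 21.4 = 169.4 → 169
  B: 160 + 19 = 179 → 179
  → #93A9B3

#79929D, #93A9B3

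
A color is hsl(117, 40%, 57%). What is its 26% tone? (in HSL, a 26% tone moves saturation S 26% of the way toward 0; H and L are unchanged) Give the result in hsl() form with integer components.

S moves 26% from 40 toward 0: 40 − 10.4 = 29.6 → 30.
H and L are unchanged.

hsl(117, 30%, 57%)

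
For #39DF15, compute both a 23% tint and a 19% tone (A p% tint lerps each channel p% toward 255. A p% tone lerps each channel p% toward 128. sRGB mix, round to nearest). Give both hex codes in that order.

#67E64B, #46CD29

#39DF15 is rgb(57, 223, 21).
23% tint:
  R: 57 + 0.23×(255−57) = 57 + 45.54 = 102.54 → 103
  G: 223 + 0.23×(255−223) = 223 + 7.36 = 230.36 → 230
  B: 21 + 53.82 = 74.82 → 75
  → #67E64B
19% tone:
  R: 57 + 13.49 = 70.49 → 70
  G: 223 + 0.19×(128−223) = 223 − 18.05 = 204.95 → 205
  B: 21 + 0.19×(128−21) = 21 + 20.33 = 41.33 → 41
  → #46CD29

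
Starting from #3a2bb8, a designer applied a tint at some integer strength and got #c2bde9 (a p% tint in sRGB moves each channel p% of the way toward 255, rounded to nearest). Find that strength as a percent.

69%

#3a2bb8 is rgb(58, 43, 184); #c2bde9 is rgb(194, 189, 233).
On the G channel (widest range): 189 ≈ 43 + (p/100)(255 − 43), so p ≈ 100×(189 − 43)/(255 − 43) = 14600/212 = 68.87.
p = 69 reproduces all three channels after rounding.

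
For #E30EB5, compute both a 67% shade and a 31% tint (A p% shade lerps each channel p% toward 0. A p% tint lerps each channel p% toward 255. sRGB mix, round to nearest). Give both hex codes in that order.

#4B053C, #EC59CC

#E30EB5 is rgb(227, 14, 181).
67% shade:
  R: 227 + 0.67×(0−227) = 227 − 152.09 = 74.91 → 75
  G: 14 − 9.38 = 4.62 → 5
  B: 181 + 0.67×(0−181) = 181 − 121.27 = 59.73 → 60
  → #4B053C
31% tint:
  R: 227 + 0.31×(255−227) = 227 + 8.68 = 235.68 → 236
  G: 14 + 0.31×(255−14) = 14 + 74.71 = 88.71 → 89
  B: 181 + 0.31×(255−181) = 181 + 22.94 = 203.94 → 204
  → #EC59CC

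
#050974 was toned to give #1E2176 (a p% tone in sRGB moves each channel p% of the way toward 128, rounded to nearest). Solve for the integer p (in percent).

#050974 is rgb(5, 9, 116); #1E2176 is rgb(30, 33, 118).
On the R channel (widest range): 30 ≈ 5 + (p/100)(128 − 5), so p ≈ 100×(30 − 5)/(128 − 5) = 2500/123 = 20.33.
p = 20 reproduces all three channels after rounding.

20%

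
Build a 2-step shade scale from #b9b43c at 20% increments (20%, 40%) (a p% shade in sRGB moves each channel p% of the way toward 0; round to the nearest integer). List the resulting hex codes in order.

#949030, #6f6c24

#b9b43c is rgb(185, 180, 60).
20%: (185 − 37 = 148→148, 180 − 36 = 144→144, 60 − 12 = 48→48) → #949030
40%: (185 − 74 = 111→111, 180 − 72 = 108→108, 60 − 24 = 36→36) → #6f6c24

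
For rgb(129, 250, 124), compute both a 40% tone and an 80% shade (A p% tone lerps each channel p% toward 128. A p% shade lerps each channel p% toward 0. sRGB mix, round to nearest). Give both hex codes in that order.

#81C97E, #1A3219

40% tone:
  R: 129 + 0.4×(128−129) = 129 − 0.4 = 128.6 → 129
  G: 250 − 48.8 = 201.2 → 201
  B: 124 + 0.4×(128−124) = 124 + 1.6 = 125.6 → 126
  → #81C97E
80% shade:
  R: 129 + 0.8×(0−129) = 129 − 103.2 = 25.8 → 26
  G: 250 + 0.8×(0−250) = 250 − 200 = 50 → 50
  B: 124 + 0.8×(0−124) = 124 − 99.2 = 24.8 → 25
  → #1A3219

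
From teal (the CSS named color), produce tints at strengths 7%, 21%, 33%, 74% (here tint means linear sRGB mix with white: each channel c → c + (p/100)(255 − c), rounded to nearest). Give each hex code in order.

CSS teal is rgb(0, 128, 128).
7%: (0 + 17.85 = 17.85→18, 128 + 8.89 = 136.89→137, 128 + 8.89 = 136.89→137) → #128989
21%: (0 + 53.55 = 53.55→54, 128 + 26.67 = 154.67→155, 128 + 26.67 = 154.67→155) → #369B9B
33%: (0 + 84.15 = 84.15→84, 128 + 41.91 = 169.91→170, 128 + 41.91 = 169.91→170) → #54AAAA
74%: (0 + 188.7 = 188.7→189, 128 + 93.98 = 221.98→222, 128 + 93.98 = 221.98→222) → #BDDEDE

#128989, #369B9B, #54AAAA, #BDDEDE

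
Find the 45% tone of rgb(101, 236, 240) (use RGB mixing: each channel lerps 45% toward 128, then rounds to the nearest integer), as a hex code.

Lerp each channel 45% toward 128:
  R: 101 + 0.45×(128−101) = 101 + 12.15 = 113.15 → 113
  G: 236 − 48.6 = 187.4 → 187
  B: 240 + 0.45×(128−240) = 240 − 50.4 = 189.6 → 190
rgb(113, 187, 190) = #71BBBE.

#71BBBE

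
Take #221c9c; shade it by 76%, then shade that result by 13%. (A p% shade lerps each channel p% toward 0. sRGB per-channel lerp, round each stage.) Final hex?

#070620

#221c9c is rgb(34, 28, 156).
Per channel, c → c + 0.76(0 − c):
  R: 34 − 25.84 = 8.16 → 8
  G: 28 − 21.28 = 6.72 → 7
  B: 156 + 0.76×(0−156) = 156 − 118.56 = 37.44 → 37
After the shade: rgb(8, 7, 37) = #080725.
Per channel, c → c + 0.13(0 − c):
  R: 8 + 0.13×(0−8) = 8 − 1.04 = 6.96 → 7
  G: 7 + 0.13×(0−7) = 7 − 0.91 = 6.09 → 6
  B: 37 + 0.13×(0−37) = 37 − 4.81 = 32.19 → 32
rgb(7, 6, 32) = #070620.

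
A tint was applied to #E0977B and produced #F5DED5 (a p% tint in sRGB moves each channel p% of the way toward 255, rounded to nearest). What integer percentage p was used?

#E0977B is rgb(224, 151, 123); #F5DED5 is rgb(245, 222, 213).
On the B channel (widest range): 213 ≈ 123 + (p/100)(255 − 123), so p ≈ 100×(213 − 123)/(255 − 123) = 9000/132 = 68.18.
p = 68 reproduces all three channels after rounding.

68%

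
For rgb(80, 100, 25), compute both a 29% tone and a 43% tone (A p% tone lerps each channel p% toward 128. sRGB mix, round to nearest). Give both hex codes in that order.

#5E6C37, #657045

29% tone:
  R: 80 + 0.29×(128−80) = 80 + 13.92 = 93.92 → 94
  G: 100 + 0.29×(128−100) = 100 + 8.12 = 108.12 → 108
  B: 25 + 0.29×(128−25) = 25 + 29.87 = 54.87 → 55
  → #5E6C37
43% tone:
  R: 80 + 0.43×(128−80) = 80 + 20.64 = 100.64 → 101
  G: 100 + 12.04 = 112.04 → 112
  B: 25 + 0.43×(128−25) = 25 + 44.29 = 69.29 → 69
  → #657045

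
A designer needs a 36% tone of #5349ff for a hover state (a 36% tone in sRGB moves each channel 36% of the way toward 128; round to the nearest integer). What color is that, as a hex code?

#5349ff is rgb(83, 73, 255).
Per channel, c → c + 0.36(128 − c):
  R: 83 + 16.2 = 99.2 → 99
  G: 73 + 0.36×(128−73) = 73 + 19.8 = 92.8 → 93
  B: 255 + 0.36×(128−255) = 255 − 45.72 = 209.28 → 209
rgb(99, 93, 209) = #635dd1.

#635dd1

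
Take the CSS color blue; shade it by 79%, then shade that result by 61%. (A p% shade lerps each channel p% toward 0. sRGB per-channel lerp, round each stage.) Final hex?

CSS blue is rgb(0, 0, 255).
A 79% shade moves each channel 79% toward 0:
  R: 0 + 0 = 0 → 0
  G: 0 + 0.79×(0−0) = 0 + 0 = 0 → 0
  B: 255 − 201.45 = 53.55 → 54
After the shade: rgb(0, 0, 54) = #000036.
Lerp each channel 61% toward 0:
  R: 0 + 0.61×(0−0) = 0 + 0 = 0 → 0
  G: 0 + 0.61×(0−0) = 0 + 0 = 0 → 0
  B: 54 + 0.61×(0−54) = 54 − 32.94 = 21.06 → 21
rgb(0, 0, 21) = #000015.

#000015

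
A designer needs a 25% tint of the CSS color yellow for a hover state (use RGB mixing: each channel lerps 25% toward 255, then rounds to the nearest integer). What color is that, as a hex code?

CSS yellow is rgb(255, 255, 0).
Lerp each channel 25% toward 255:
  R: 255 + 0 = 255 → 255
  G: 255 + 0.25×(255−255) = 255 + 0 = 255 → 255
  B: 0 + 63.75 = 63.75 → 64
rgb(255, 255, 64) = #ffff40.

#ffff40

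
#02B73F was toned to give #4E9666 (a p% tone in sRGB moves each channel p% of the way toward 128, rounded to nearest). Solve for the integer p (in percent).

#02B73F is rgb(2, 183, 63); #4E9666 is rgb(78, 150, 102).
On the R channel (widest range): 78 ≈ 2 + (p/100)(128 − 2), so p ≈ 100×(78 − 2)/(128 − 2) = 7600/126 = 60.32.
p = 60 reproduces all three channels after rounding.

60%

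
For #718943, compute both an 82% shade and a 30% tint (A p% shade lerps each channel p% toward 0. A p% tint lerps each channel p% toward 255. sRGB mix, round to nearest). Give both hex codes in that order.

#718943 is rgb(113, 137, 67).
82% shade:
  R: 113 + 0.82×(0−113) = 113 − 92.66 = 20.34 → 20
  G: 137 − 112.34 = 24.66 → 25
  B: 67 + 0.82×(0−67) = 67 − 54.94 = 12.06 → 12
  → #14190C
30% tint:
  R: 113 + 42.6 = 155.6 → 156
  G: 137 + 35.4 = 172.4 → 172
  B: 67 + 56.4 = 123.4 → 123
  → #9CAC7B

#14190C, #9CAC7B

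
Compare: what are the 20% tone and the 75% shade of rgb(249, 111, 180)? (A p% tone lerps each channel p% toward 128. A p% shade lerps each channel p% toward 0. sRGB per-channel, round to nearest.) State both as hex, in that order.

#e172aa, #3e1c2d

20% tone:
  R: 249 + 0.2×(128−249) = 249 − 24.2 = 224.8 → 225
  G: 111 + 0.2×(128−111) = 111 + 3.4 = 114.4 → 114
  B: 180 + 0.2×(128−180) = 180 − 10.4 = 169.6 → 170
  → #e172aa
75% shade:
  R: 249 + 0.75×(0−249) = 249 − 186.75 = 62.25 → 62
  G: 111 + 0.75×(0−111) = 111 − 83.25 = 27.75 → 28
  B: 180 − 135 = 45 → 45
  → #3e1c2d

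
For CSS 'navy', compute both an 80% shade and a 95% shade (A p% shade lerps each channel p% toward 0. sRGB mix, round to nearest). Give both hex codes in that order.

#00001A, #000006

CSS navy is rgb(0, 0, 128).
80% shade:
  R: 0 + 0.8×(0−0) = 0 + 0 = 0 → 0
  G: 0 + 0.8×(0−0) = 0 + 0 = 0 → 0
  B: 128 − 102.4 = 25.6 → 26
  → #00001A
95% shade:
  R: 0 + 0.95×(0−0) = 0 + 0 = 0 → 0
  G: 0 + 0.95×(0−0) = 0 + 0 = 0 → 0
  B: 128 − 121.6 = 6.4 → 6
  → #000006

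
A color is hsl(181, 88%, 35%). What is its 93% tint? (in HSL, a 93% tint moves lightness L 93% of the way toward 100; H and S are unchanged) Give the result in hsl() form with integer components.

hsl(181, 88%, 95%)

L moves 93% from 35 toward 100: 35 + 60.45 = 95.45 → 95.
H and S are unchanged.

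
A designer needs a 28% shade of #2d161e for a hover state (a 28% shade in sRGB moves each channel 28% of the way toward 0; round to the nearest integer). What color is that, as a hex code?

#2d161e is rgb(45, 22, 30).
A 28% shade moves each channel 28% toward 0:
  R: 45 − 12.6 = 32.4 → 32
  G: 22 − 6.16 = 15.84 → 16
  B: 30 + 0.28×(0−30) = 30 − 8.4 = 21.6 → 22
rgb(32, 16, 22) = #201016.

#201016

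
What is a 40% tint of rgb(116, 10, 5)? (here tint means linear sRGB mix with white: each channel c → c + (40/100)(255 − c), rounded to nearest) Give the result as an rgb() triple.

rgb(172, 108, 105)

Lerp each channel 40% toward 255:
  R: 116 + 55.6 = 171.6 → 172
  G: 10 + 98 = 108 → 108
  B: 5 + 0.4×(255−5) = 5 + 100 = 105 → 105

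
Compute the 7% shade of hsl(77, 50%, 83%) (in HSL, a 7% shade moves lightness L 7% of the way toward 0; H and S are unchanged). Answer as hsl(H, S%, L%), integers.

L moves 7% from 83 toward 0: 83 − 5.81 = 77.19 → 77.
H and S are unchanged.

hsl(77, 50%, 77%)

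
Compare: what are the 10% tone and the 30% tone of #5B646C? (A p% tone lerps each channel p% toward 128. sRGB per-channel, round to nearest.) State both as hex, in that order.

#5F676E, #666C72

#5B646C is rgb(91, 100, 108).
10% tone:
  R: 91 + 3.7 = 94.7 → 95
  G: 100 + 0.1×(128−100) = 100 + 2.8 = 102.8 → 103
  B: 108 + 0.1×(128−108) = 108 + 2 = 110 → 110
  → #5F676E
30% tone:
  R: 91 + 11.1 = 102.1 → 102
  G: 100 + 0.3×(128−100) = 100 + 8.4 = 108.4 → 108
  B: 108 + 0.3×(128−108) = 108 + 6 = 114 → 114
  → #666C72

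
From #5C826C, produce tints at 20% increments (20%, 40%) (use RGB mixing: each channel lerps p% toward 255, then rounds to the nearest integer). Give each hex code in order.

#5C826C is rgb(92, 130, 108).
20%: (92 + 32.6 = 124.6→125, 130 + 25 = 155→155, 108 + 29.4 = 137.4→137) → #7D9B89
40%: (92 + 65.2 = 157.2→157, 130 + 50 = 180→180, 108 + 58.8 = 166.8→167) → #9DB4A7

#7D9B89, #9DB4A7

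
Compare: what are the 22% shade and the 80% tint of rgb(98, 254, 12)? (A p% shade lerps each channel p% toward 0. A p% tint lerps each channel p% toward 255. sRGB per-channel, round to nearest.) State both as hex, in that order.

22% shade:
  R: 98 + 0.22×(0−98) = 98 − 21.56 = 76.44 → 76
  G: 254 − 55.88 = 198.12 → 198
  B: 12 + 0.22×(0−12) = 12 − 2.64 = 9.36 → 9
  → #4CC609
80% tint:
  R: 98 + 0.8×(255−98) = 98 + 125.6 = 223.6 → 224
  G: 254 + 0.8 = 254.8 → 255
  B: 12 + 194.4 = 206.4 → 206
  → #E0FFCE

#4CC609, #E0FFCE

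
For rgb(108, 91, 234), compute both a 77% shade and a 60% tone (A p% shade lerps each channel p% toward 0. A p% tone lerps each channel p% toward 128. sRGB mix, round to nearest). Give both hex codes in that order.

77% shade:
  R: 108 + 0.77×(0−108) = 108 − 83.16 = 24.84 → 25
  G: 91 + 0.77×(0−91) = 91 − 70.07 = 20.93 → 21
  B: 234 − 180.18 = 53.82 → 54
  → #191536
60% tone:
  R: 108 + 0.6×(128−108) = 108 + 12 = 120 → 120
  G: 91 + 0.6×(128−91) = 91 + 22.2 = 113.2 → 113
  B: 234 + 0.6×(128−234) = 234 − 63.6 = 170.4 → 170
  → #7871AA

#191536, #7871AA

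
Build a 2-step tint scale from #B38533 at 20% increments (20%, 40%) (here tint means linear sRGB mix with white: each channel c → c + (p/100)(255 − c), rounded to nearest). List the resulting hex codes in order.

#B38533 is rgb(179, 133, 51).
20%: (179 + 15.2 = 194.2→194, 133 + 24.4 = 157.4→157, 51 + 40.8 = 91.8→92) → #C29D5C
40%: (179 + 30.4 = 209.4→209, 133 + 48.8 = 181.8→182, 51 + 81.6 = 132.6→133) → #D1B685

#C29D5C, #D1B685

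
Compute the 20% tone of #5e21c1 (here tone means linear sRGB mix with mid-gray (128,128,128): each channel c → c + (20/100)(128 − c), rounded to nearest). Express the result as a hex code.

#6534b4

#5e21c1 is rgb(94, 33, 193).
Lerp each channel 20% toward 128:
  R: 94 + 6.8 = 100.8 → 101
  G: 33 + 0.2×(128−33) = 33 + 19 = 52 → 52
  B: 193 + 0.2×(128−193) = 193 − 13 = 180 → 180
rgb(101, 52, 180) = #6534b4.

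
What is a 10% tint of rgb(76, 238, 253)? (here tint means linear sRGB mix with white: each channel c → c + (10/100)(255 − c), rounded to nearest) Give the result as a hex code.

#5EF0FD

Lerp each channel 10% toward 255:
  R: 76 + 0.1×(255−76) = 76 + 17.9 = 93.9 → 94
  G: 238 + 0.1×(255−238) = 238 + 1.7 = 239.7 → 240
  B: 253 + 0.2 = 253.2 → 253
rgb(94, 240, 253) = #5EF0FD.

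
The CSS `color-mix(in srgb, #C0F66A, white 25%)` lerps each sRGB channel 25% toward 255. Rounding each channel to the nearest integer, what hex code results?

#D0F88F

#C0F66A is rgb(192, 246, 106).
Lerp each channel 25% toward 255:
  R: 192 + 0.25×(255−192) = 192 + 15.75 = 207.75 → 208
  G: 246 + 2.25 = 248.25 → 248
  B: 106 + 0.25×(255−106) = 106 + 37.25 = 143.25 → 143
rgb(208, 248, 143) = #D0F88F.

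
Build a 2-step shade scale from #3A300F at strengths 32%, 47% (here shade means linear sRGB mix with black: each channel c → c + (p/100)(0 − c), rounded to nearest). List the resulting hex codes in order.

#3A300F is rgb(58, 48, 15).
32%: (58 − 18.56 = 39.44→39, 48 − 15.36 = 32.64→33, 15 − 4.8 = 10.2→10) → #27210A
47%: (58 − 27.26 = 30.74→31, 48 − 22.56 = 25.44→25, 15 − 7.05 = 7.95→8) → #1F1908

#27210A, #1F1908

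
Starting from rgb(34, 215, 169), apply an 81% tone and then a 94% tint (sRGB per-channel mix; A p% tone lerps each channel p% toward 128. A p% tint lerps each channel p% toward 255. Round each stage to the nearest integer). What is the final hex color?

Per channel, c → c + 0.81(128 − c):
  R: 34 + 0.81×(128−34) = 34 + 76.14 = 110.14 → 110
  G: 215 − 70.47 = 144.53 → 145
  B: 169 − 33.21 = 135.79 → 136
After the tone: rgb(110, 145, 136) = #6E9188.
Lerp each channel 94% toward 255:
  R: 110 + 0.94×(255−110) = 110 + 136.3 = 246.3 → 246
  G: 145 + 103.4 = 248.4 → 248
  B: 136 + 111.86 = 247.86 → 248
rgb(246, 248, 248) = #F6F8F8.

#F6F8F8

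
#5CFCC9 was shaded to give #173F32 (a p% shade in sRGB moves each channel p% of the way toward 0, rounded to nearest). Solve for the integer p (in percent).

75%

#5CFCC9 is rgb(92, 252, 201); #173F32 is rgb(23, 63, 50).
On the G channel (widest range): 63 ≈ 252 + (p/100)(0 − 252), so p ≈ 100×(63 − 252)/(0 − 252) = -18900/-252 = 75.00.
p = 75 reproduces all three channels after rounding.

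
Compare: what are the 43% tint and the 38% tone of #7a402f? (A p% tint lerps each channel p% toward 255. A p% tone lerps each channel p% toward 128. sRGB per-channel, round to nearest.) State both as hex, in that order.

#b39288, #7c584e

#7a402f is rgb(122, 64, 47).
43% tint:
  R: 122 + 0.43×(255−122) = 122 + 57.19 = 179.19 → 179
  G: 64 + 0.43×(255−64) = 64 + 82.13 = 146.13 → 146
  B: 47 + 0.43×(255−47) = 47 + 89.44 = 136.44 → 136
  → #b39288
38% tone:
  R: 122 + 2.28 = 124.28 → 124
  G: 64 + 0.38×(128−64) = 64 + 24.32 = 88.32 → 88
  B: 47 + 30.78 = 77.78 → 78
  → #7c584e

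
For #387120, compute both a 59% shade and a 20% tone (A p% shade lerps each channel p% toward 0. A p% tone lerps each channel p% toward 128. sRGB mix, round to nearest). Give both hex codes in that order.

#387120 is rgb(56, 113, 32).
59% shade:
  R: 56 − 33.04 = 22.96 → 23
  G: 113 − 66.67 = 46.33 → 46
  B: 32 + 0.59×(0−32) = 32 − 18.88 = 13.12 → 13
  → #172e0d
20% tone:
  R: 56 + 0.2×(128−56) = 56 + 14.4 = 70.4 → 70
  G: 113 + 3 = 116 → 116
  B: 32 + 0.2×(128−32) = 32 + 19.2 = 51.2 → 51
  → #467433

#172e0d, #467433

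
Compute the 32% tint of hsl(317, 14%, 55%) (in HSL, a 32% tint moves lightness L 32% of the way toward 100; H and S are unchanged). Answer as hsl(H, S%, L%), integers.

hsl(317, 14%, 69%)

L moves 32% from 55 toward 100: 55 + 14.4 = 69.4 → 69.
H and S are unchanged.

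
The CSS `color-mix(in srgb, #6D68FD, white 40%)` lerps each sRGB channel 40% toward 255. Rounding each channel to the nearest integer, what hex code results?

#6D68FD is rgb(109, 104, 253).
A 40% tint moves each channel 40% toward 255:
  R: 109 + 0.4×(255−109) = 109 + 58.4 = 167.4 → 167
  G: 104 + 60.4 = 164.4 → 164
  B: 253 + 0.8 = 253.8 → 254
rgb(167, 164, 254) = #A7A4FE.

#A7A4FE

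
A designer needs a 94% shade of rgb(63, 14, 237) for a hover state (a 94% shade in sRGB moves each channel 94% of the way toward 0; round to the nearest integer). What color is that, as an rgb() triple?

Per channel, c → c + 0.94(0 − c):
  R: 63 + 0.94×(0−63) = 63 − 59.22 = 3.78 → 4
  G: 14 + 0.94×(0−14) = 14 − 13.16 = 0.84 → 1
  B: 237 + 0.94×(0−237) = 237 − 222.78 = 14.22 → 14

rgb(4, 1, 14)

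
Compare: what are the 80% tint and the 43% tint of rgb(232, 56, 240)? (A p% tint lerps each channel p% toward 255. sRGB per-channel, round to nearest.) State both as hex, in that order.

80% tint:
  R: 232 + 0.8×(255−232) = 232 + 18.4 = 250.4 → 250
  G: 56 + 159.2 = 215.2 → 215
  B: 240 + 12 = 252 → 252
  → #FAD7FC
43% tint:
  R: 232 + 0.43×(255−232) = 232 + 9.89 = 241.89 → 242
  G: 56 + 85.57 = 141.57 → 142
  B: 240 + 0.43×(255−240) = 240 + 6.45 = 246.45 → 246
  → #F28EF6

#FAD7FC, #F28EF6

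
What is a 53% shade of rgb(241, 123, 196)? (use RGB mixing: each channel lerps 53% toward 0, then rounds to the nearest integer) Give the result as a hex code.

#713A5C

Per channel, c → c + 0.53(0 − c):
  R: 241 + 0.53×(0−241) = 241 − 127.73 = 113.27 → 113
  G: 123 − 65.19 = 57.81 → 58
  B: 196 − 103.88 = 92.12 → 92
rgb(113, 58, 92) = #713A5C.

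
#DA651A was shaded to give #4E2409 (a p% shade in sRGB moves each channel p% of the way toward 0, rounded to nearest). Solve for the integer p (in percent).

#DA651A is rgb(218, 101, 26); #4E2409 is rgb(78, 36, 9).
On the R channel (widest range): 78 ≈ 218 + (p/100)(0 − 218), so p ≈ 100×(78 − 218)/(0 − 218) = -14000/-218 = 64.22.
p = 64 reproduces all three channels after rounding.

64%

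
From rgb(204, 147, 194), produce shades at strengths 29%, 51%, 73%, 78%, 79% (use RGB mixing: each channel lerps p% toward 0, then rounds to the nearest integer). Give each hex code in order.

29%: (204 − 59.16 = 144.84→145, 147 − 42.63 = 104.37→104, 194 − 56.26 = 137.74→138) → #91688A
51%: (204 − 104.04 = 99.96→100, 147 − 74.97 = 72.03→72, 194 − 98.94 = 95.06→95) → #64485F
73%: (204 − 148.92 = 55.08→55, 147 − 107.31 = 39.69→40, 194 − 141.62 = 52.38→52) → #372834
78%: (204 − 159.12 = 44.88→45, 147 − 114.66 = 32.34→32, 194 − 151.32 = 42.68→43) → #2D202B
79%: (204 − 161.16 = 42.84→43, 147 − 116.13 = 30.87→31, 194 − 153.26 = 40.74→41) → #2B1F29

#91688A, #64485F, #372834, #2D202B, #2B1F29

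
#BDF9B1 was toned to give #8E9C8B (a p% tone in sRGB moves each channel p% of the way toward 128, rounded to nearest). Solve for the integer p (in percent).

77%

#BDF9B1 is rgb(189, 249, 177); #8E9C8B is rgb(142, 156, 139).
On the G channel (widest range): 156 ≈ 249 + (p/100)(128 − 249), so p ≈ 100×(156 − 249)/(128 − 249) = -9300/-121 = 76.86.
p = 77 reproduces all three channels after rounding.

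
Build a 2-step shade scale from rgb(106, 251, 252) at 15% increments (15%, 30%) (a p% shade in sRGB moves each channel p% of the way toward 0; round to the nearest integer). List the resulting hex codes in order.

#5AD5D6, #4AB0B0

15%: (106 − 15.9 = 90.1→90, 251 − 37.65 = 213.35→213, 252 − 37.8 = 214.2→214) → #5AD5D6
30%: (106 − 31.8 = 74.2→74, 251 − 75.3 = 175.7→176, 252 − 75.6 = 176.4→176) → #4AB0B0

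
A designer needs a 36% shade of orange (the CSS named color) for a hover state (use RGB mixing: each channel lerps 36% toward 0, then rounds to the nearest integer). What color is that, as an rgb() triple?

rgb(163, 106, 0)

CSS orange is rgb(255, 165, 0).
A 36% shade moves each channel 36% toward 0:
  R: 255 + 0.36×(0−255) = 255 − 91.8 = 163.2 → 163
  G: 165 + 0.36×(0−165) = 165 − 59.4 = 105.6 → 106
  B: 0 + 0.36×(0−0) = 0 + 0 = 0 → 0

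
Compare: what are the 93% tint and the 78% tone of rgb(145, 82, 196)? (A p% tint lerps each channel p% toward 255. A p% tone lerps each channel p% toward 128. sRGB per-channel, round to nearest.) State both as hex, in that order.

93% tint:
  R: 145 + 102.3 = 247.3 → 247
  G: 82 + 0.93×(255−82) = 82 + 160.89 = 242.89 → 243
  B: 196 + 0.93×(255−196) = 196 + 54.87 = 250.87 → 251
  → #F7F3FB
78% tone:
  R: 145 − 13.26 = 131.74 → 132
  G: 82 + 0.78×(128−82) = 82 + 35.88 = 117.88 → 118
  B: 196 − 53.04 = 142.96 → 143
  → #84768F

#F7F3FB, #84768F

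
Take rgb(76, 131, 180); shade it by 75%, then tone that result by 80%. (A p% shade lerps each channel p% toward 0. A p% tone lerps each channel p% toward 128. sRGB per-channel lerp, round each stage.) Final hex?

#6A6D6F

Per channel, c → c + 0.75(0 − c):
  R: 76 − 57 = 19 → 19
  G: 131 − 98.25 = 32.75 → 33
  B: 180 − 135 = 45 → 45
After the shade: rgb(19, 33, 45) = #13212D.
Per channel, c → c + 0.8(128 − c):
  R: 19 + 0.8×(128−19) = 19 + 87.2 = 106.2 → 106
  G: 33 + 76 = 109 → 109
  B: 45 + 0.8×(128−45) = 45 + 66.4 = 111.4 → 111
rgb(106, 109, 111) = #6A6D6F.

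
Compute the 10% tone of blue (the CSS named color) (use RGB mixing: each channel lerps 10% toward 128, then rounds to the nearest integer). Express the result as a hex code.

#0d0df2

CSS blue is rgb(0, 0, 255).
A 10% tone moves each channel 10% toward 128:
  R: 0 + 12.8 = 12.8 → 13
  G: 0 + 12.8 = 12.8 → 13
  B: 255 + 0.1×(128−255) = 255 − 12.7 = 242.3 → 242
rgb(13, 13, 242) = #0d0df2.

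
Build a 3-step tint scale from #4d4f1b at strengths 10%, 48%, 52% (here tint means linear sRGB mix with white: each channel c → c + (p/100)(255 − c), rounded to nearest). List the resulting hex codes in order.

#5f6132, #a2a388, #aaab92

#4d4f1b is rgb(77, 79, 27).
10%: (77 + 17.8 = 94.8→95, 79 + 17.6 = 96.6→97, 27 + 22.8 = 49.8→50) → #5f6132
48%: (77 + 85.44 = 162.44→162, 79 + 84.48 = 163.48→163, 27 + 109.44 = 136.44→136) → #a2a388
52%: (77 + 92.56 = 169.56→170, 79 + 91.52 = 170.52→171, 27 + 118.56 = 145.56→146) → #aaab92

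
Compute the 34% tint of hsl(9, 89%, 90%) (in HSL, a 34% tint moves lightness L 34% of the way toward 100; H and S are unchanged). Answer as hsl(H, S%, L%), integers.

L moves 34% from 90 toward 100: 90 + 3.4 = 93.4 → 93.
H and S are unchanged.

hsl(9, 89%, 93%)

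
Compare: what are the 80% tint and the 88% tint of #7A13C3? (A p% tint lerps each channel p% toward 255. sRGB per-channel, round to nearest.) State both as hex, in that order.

#7A13C3 is rgb(122, 19, 195).
80% tint:
  R: 122 + 0.8×(255−122) = 122 + 106.4 = 228.4 → 228
  G: 19 + 0.8×(255−19) = 19 + 188.8 = 207.8 → 208
  B: 195 + 0.8×(255−195) = 195 + 48 = 243 → 243
  → #E4D0F3
88% tint:
  R: 122 + 117.04 = 239.04 → 239
  G: 19 + 207.68 = 226.68 → 227
  B: 195 + 0.88×(255−195) = 195 + 52.8 = 247.8 → 248
  → #EFE3F8

#E4D0F3, #EFE3F8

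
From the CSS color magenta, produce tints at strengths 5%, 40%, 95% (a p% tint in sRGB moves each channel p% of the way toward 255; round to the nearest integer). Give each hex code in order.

#FF0DFF, #FF66FF, #FFF2FF

CSS magenta is rgb(255, 0, 255).
5%: (255→255, 0 + 12.75 = 12.75→13, 255→255) → #FF0DFF
40%: (255→255, 0 + 102 = 102→102, 255→255) → #FF66FF
95%: (255→255, 0 + 242.25 = 242.25→242, 255→255) → #FFF2FF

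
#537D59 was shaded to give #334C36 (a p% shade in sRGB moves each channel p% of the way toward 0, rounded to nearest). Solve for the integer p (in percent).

39%

#537D59 is rgb(83, 125, 89); #334C36 is rgb(51, 76, 54).
On the G channel (widest range): 76 ≈ 125 + (p/100)(0 − 125), so p ≈ 100×(76 − 125)/(0 − 125) = -4900/-125 = 39.20.
p = 39 reproduces all three channels after rounding.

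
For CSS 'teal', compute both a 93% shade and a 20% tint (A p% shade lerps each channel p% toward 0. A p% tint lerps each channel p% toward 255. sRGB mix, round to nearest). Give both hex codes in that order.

CSS teal is rgb(0, 128, 128).
93% shade:
  R: 0 + 0 = 0 → 0
  G: 128 − 119.04 = 8.96 → 9
  B: 128 − 119.04 = 8.96 → 9
  → #000909
20% tint:
  R: 0 + 0.2×(255−0) = 0 + 51 = 51 → 51
  G: 128 + 25.4 = 153.4 → 153
  B: 128 + 0.2×(255−128) = 128 + 25.4 = 153.4 → 153
  → #339999

#000909, #339999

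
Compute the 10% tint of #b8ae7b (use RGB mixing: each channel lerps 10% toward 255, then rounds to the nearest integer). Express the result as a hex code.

#b8ae7b is rgb(184, 174, 123).
A 10% tint moves each channel 10% toward 255:
  R: 184 + 0.1×(255−184) = 184 + 7.1 = 191.1 → 191
  G: 174 + 0.1×(255−174) = 174 + 8.1 = 182.1 → 182
  B: 123 + 0.1×(255−123) = 123 + 13.2 = 136.2 → 136
rgb(191, 182, 136) = #bfb688.

#bfb688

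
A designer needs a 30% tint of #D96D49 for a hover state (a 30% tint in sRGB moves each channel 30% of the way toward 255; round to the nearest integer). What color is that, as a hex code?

#D96D49 is rgb(217, 109, 73).
A 30% tint moves each channel 30% toward 255:
  R: 217 + 11.4 = 228.4 → 228
  G: 109 + 0.3×(255−109) = 109 + 43.8 = 152.8 → 153
  B: 73 + 54.6 = 127.6 → 128
rgb(228, 153, 128) = #E49980.

#E49980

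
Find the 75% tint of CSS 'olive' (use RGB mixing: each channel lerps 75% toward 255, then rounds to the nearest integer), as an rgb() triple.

CSS olive is rgb(128, 128, 0).
Lerp each channel 75% toward 255:
  R: 128 + 0.75×(255−128) = 128 + 95.25 = 223.25 → 223
  G: 128 + 0.75×(255−128) = 128 + 95.25 = 223.25 → 223
  B: 0 + 191.25 = 191.25 → 191

rgb(223, 223, 191)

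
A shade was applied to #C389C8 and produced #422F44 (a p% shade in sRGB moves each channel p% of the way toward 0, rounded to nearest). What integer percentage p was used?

66%

#C389C8 is rgb(195, 137, 200); #422F44 is rgb(66, 47, 68).
On the B channel (widest range): 68 ≈ 200 + (p/100)(0 − 200), so p ≈ 100×(68 − 200)/(0 − 200) = -13200/-200 = 66.00.
p = 66 reproduces all three channels after rounding.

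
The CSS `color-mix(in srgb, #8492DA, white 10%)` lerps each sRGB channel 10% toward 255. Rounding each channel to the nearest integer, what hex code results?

#909DDE

#8492DA is rgb(132, 146, 218).
Lerp each channel 10% toward 255:
  R: 132 + 12.3 = 144.3 → 144
  G: 146 + 0.1×(255−146) = 146 + 10.9 = 156.9 → 157
  B: 218 + 3.7 = 221.7 → 222
rgb(144, 157, 222) = #909DDE.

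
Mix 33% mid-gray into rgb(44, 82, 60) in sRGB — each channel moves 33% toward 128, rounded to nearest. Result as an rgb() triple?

rgb(72, 97, 82)

A 33% tone moves each channel 33% toward 128:
  R: 44 + 27.72 = 71.72 → 72
  G: 82 + 0.33×(128−82) = 82 + 15.18 = 97.18 → 97
  B: 60 + 22.44 = 82.44 → 82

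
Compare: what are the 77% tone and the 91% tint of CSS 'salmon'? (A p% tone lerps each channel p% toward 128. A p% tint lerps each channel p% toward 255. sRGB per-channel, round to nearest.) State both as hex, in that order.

CSS salmon is rgb(250, 128, 114).
77% tone:
  R: 250 + 0.77×(128−250) = 250 − 93.94 = 156.06 → 156
  G: 128 + 0.77×(128−128) = 128 + 0 = 128 → 128
  B: 114 + 0.77×(128−114) = 114 + 10.78 = 124.78 → 125
  → #9c807d
91% tint:
  R: 250 + 0.91×(255−250) = 250 + 4.55 = 254.55 → 255
  G: 128 + 0.91×(255−128) = 128 + 115.57 = 243.57 → 244
  B: 114 + 0.91×(255−114) = 114 + 128.31 = 242.31 → 242
  → #fff4f2

#9c807d, #fff4f2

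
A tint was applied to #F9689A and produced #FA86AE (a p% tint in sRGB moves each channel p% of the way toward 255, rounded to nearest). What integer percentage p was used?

#F9689A is rgb(249, 104, 154); #FA86AE is rgb(250, 134, 174).
On the G channel (widest range): 134 ≈ 104 + (p/100)(255 − 104), so p ≈ 100×(134 − 104)/(255 − 104) = 3000/151 = 19.87.
p = 20 reproduces all three channels after rounding.

20%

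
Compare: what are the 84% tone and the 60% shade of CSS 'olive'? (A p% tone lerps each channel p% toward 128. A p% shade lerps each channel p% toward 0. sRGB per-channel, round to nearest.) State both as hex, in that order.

#80806c, #333300

CSS olive is rgb(128, 128, 0).
84% tone:
  R: 128 + 0 = 128 → 128
  G: 128 + 0.84×(128−128) = 128 + 0 = 128 → 128
  B: 0 + 0.84×(128−0) = 0 + 107.52 = 107.52 → 108
  → #80806c
60% shade:
  R: 128 + 0.6×(0−128) = 128 − 76.8 = 51.2 → 51
  G: 128 − 76.8 = 51.2 → 51
  B: 0 + 0 = 0 → 0
  → #333300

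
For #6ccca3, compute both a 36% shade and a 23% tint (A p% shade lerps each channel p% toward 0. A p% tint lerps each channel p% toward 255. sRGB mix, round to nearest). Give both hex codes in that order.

#458368, #8ed8b8

#6ccca3 is rgb(108, 204, 163).
36% shade:
  R: 108 + 0.36×(0−108) = 108 − 38.88 = 69.12 → 69
  G: 204 + 0.36×(0−204) = 204 − 73.44 = 130.56 → 131
  B: 163 − 58.68 = 104.32 → 104
  → #458368
23% tint:
  R: 108 + 0.23×(255−108) = 108 + 33.81 = 141.81 → 142
  G: 204 + 11.73 = 215.73 → 216
  B: 163 + 0.23×(255−163) = 163 + 21.16 = 184.16 → 184
  → #8ed8b8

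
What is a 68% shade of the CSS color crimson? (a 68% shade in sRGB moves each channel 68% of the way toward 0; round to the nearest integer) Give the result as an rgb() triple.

rgb(70, 6, 19)

CSS crimson is rgb(220, 20, 60).
Per channel, c → c + 0.68(0 − c):
  R: 220 + 0.68×(0−220) = 220 − 149.6 = 70.4 → 70
  G: 20 − 13.6 = 6.4 → 6
  B: 60 − 40.8 = 19.2 → 19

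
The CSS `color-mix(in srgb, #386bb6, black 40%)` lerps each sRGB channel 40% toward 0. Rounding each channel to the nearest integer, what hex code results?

#386bb6 is rgb(56, 107, 182).
Lerp each channel 40% toward 0:
  R: 56 − 22.4 = 33.6 → 34
  G: 107 − 42.8 = 64.2 → 64
  B: 182 − 72.8 = 109.2 → 109
rgb(34, 64, 109) = #22406d.

#22406d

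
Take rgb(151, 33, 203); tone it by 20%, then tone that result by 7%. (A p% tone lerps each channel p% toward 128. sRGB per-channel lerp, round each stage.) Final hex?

#9139B8

A 20% tone moves each channel 20% toward 128:
  R: 151 + 0.2×(128−151) = 151 − 4.6 = 146.4 → 146
  G: 33 + 19 = 52 → 52
  B: 203 + 0.2×(128−203) = 203 − 15 = 188 → 188
After the tone: rgb(146, 52, 188) = #9234BC.
Lerp each channel 7% toward 128:
  R: 146 − 1.26 = 144.74 → 145
  G: 52 + 0.07×(128−52) = 52 + 5.32 = 57.32 → 57
  B: 188 + 0.07×(128−188) = 188 − 4.2 = 183.8 → 184
rgb(145, 57, 184) = #9139B8.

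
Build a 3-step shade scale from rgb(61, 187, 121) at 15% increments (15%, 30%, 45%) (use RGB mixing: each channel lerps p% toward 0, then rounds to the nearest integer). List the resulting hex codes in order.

15%: (61 − 9.15 = 51.85→52, 187 − 28.05 = 158.95→159, 121 − 18.15 = 102.85→103) → #349f67
30%: (61 − 18.3 = 42.7→43, 187 − 56.1 = 130.9→131, 121 − 36.3 = 84.7→85) → #2b8355
45%: (61 − 27.45 = 33.55→34, 187 − 84.15 = 102.85→103, 121 − 54.45 = 66.55→67) → #226743

#349f67, #2b8355, #226743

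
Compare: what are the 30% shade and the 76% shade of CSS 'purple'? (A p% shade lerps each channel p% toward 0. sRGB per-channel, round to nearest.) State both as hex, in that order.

#5A005A, #1F001F

CSS purple is rgb(128, 0, 128).
30% shade:
  R: 128 + 0.3×(0−128) = 128 − 38.4 = 89.6 → 90
  G: 0 + 0.3×(0−0) = 0 + 0 = 0 → 0
  B: 128 − 38.4 = 89.6 → 90
  → #5A005A
76% shade:
  R: 128 − 97.28 = 30.72 → 31
  G: 0 + 0 = 0 → 0
  B: 128 − 97.28 = 30.72 → 31
  → #1F001F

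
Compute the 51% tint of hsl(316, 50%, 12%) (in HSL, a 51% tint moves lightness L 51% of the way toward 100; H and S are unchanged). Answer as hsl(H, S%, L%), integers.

L moves 51% from 12 toward 100: 12 + 44.88 = 56.88 → 57.
H and S are unchanged.

hsl(316, 50%, 57%)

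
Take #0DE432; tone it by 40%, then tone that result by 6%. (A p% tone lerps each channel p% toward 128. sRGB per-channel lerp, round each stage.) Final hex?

#3FB854

#0DE432 is rgb(13, 228, 50).
Per channel, c → c + 0.4(128 − c):
  R: 13 + 0.4×(128−13) = 13 + 46 = 59 → 59
  G: 228 + 0.4×(128−228) = 228 − 40 = 188 → 188
  B: 50 + 0.4×(128−50) = 50 + 31.2 = 81.2 → 81
After the tone: rgb(59, 188, 81) = #3BBC51.
Lerp each channel 6% toward 128:
  R: 59 + 0.06×(128−59) = 59 + 4.14 = 63.14 → 63
  G: 188 − 3.6 = 184.4 → 184
  B: 81 + 0.06×(128−81) = 81 + 2.82 = 83.82 → 84
rgb(63, 184, 84) = #3FB854.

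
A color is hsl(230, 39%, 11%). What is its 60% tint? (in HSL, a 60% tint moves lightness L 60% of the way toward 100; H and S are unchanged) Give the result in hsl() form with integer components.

hsl(230, 39%, 64%)

L moves 60% from 11 toward 100: 11 + 53.4 = 64.4 → 64.
H and S are unchanged.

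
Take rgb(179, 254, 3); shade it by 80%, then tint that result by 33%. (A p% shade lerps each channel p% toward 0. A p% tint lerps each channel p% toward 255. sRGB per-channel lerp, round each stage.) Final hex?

Lerp each channel 80% toward 0:
  R: 179 + 0.8×(0−179) = 179 − 143.2 = 35.8 → 36
  G: 254 − 203.2 = 50.8 → 51
  B: 3 − 2.4 = 0.6 → 1
After the shade: rgb(36, 51, 1) = #243301.
Per channel, c → c + 0.33(255 − c):
  R: 36 + 72.27 = 108.27 → 108
  G: 51 + 0.33×(255−51) = 51 + 67.32 = 118.32 → 118
  B: 1 + 83.82 = 84.82 → 85
rgb(108, 118, 85) = #6C7655.

#6C7655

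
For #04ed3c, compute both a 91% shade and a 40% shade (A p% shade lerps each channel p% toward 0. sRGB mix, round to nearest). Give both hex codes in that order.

#04ed3c is rgb(4, 237, 60).
91% shade:
  R: 4 + 0.91×(0−4) = 4 − 3.64 = 0.36 → 0
  G: 237 + 0.91×(0−237) = 237 − 215.67 = 21.33 → 21
  B: 60 − 54.6 = 5.4 → 5
  → #001505
40% shade:
  R: 4 − 1.6 = 2.4 → 2
  G: 237 + 0.4×(0−237) = 237 − 94.8 = 142.2 → 142
  B: 60 − 24 = 36 → 36
  → #028e24

#001505, #028e24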